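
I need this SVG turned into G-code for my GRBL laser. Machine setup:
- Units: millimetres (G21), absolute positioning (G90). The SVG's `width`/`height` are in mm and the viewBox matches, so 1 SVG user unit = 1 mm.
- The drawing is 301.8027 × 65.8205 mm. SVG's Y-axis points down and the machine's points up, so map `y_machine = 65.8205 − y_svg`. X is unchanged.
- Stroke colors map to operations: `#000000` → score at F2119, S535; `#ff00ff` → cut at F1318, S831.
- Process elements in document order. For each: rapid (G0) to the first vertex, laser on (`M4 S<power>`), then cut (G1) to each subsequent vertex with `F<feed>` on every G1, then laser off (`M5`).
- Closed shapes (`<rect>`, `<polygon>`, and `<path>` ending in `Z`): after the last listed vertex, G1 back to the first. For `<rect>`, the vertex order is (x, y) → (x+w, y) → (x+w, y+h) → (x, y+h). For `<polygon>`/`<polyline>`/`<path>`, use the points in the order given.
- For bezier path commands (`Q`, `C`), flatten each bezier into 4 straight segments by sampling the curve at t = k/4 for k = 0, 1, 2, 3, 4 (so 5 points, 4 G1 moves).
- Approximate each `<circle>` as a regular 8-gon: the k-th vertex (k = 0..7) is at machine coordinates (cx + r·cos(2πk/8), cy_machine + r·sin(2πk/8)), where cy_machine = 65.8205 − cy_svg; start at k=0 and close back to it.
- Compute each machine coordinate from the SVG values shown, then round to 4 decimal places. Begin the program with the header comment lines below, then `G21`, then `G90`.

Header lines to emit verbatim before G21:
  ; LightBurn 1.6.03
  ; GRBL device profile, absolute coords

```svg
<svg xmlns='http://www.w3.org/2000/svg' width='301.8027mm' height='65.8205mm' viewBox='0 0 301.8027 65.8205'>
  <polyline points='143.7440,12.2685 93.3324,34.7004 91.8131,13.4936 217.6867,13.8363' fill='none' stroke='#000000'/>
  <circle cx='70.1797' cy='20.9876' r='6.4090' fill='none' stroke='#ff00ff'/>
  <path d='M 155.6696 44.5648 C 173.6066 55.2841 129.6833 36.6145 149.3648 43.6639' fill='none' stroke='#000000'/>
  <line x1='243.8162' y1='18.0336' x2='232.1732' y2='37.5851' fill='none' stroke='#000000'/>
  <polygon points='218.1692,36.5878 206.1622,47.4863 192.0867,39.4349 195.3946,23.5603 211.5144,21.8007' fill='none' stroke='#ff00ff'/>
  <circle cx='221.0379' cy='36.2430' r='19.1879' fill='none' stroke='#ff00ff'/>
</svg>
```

; LightBurn 1.6.03
; GRBL device profile, absolute coords
G21
G90
G0 X143.7440 Y53.5520
M4 S535
G1 X93.3324 Y31.1201 F2119
G1 X91.8131 Y52.3269 F2119
G1 X217.6867 Y51.9842 F2119
M5
G0 X76.5887 Y44.8329
M4 S831
G1 X74.7115 Y49.3647 F1318
G1 X70.1797 Y51.2419 F1318
G1 X65.6479 Y49.3647 F1318
G1 X63.7707 Y44.8329 F1318
G1 X65.6479 Y40.3011 F1318
G1 X70.1797 Y38.4239 F1318
G1 X74.7115 Y40.3011 F1318
G1 X76.5887 Y44.8329 F1318
M5
G0 X155.6696 Y21.2557
M4 S535
G1 X159.4839 Y17.8656 F2119
G1 X151.8630 Y20.3299 F2119
G1 X144.5692 Y23.4824 F2119
G1 X149.3648 Y22.1566 F2119
M5
G0 X243.8162 Y47.7869
M4 S535
G1 X232.1732 Y28.2354 F2119
M5
G0 X218.1692 Y29.2327
M4 S831
G1 X206.1622 Y18.3342 F1318
G1 X192.0867 Y26.3856 F1318
G1 X195.3946 Y42.2602 F1318
G1 X211.5144 Y44.0198 F1318
G1 X218.1692 Y29.2327 F1318
M5
G0 X240.2258 Y29.5775
M4 S831
G1 X234.6058 Y43.1454 F1318
G1 X221.0379 Y48.7654 F1318
G1 X207.4700 Y43.1454 F1318
G1 X201.8500 Y29.5775 F1318
G1 X207.4700 Y16.0096 F1318
G1 X221.0379 Y10.3896 F1318
G1 X234.6058 Y16.0096 F1318
G1 X240.2258 Y29.5775 F1318
M5

1 u = 1 mm; y_m = 65.8205 − y.

[1] `<polyline>` open polyline, #000000→score S535 F2119: (143.7440,53.5520) → (93.3324,31.1201) → (91.8131,52.3269) → (217.6867,51.9842)

[2] `<circle>` circle, #ff00ff→cut S831 F1318: (76.5887,44.8329) → (74.7115,49.3647) → (70.1797,51.2419) → (65.6479,49.3647) → (63.7707,44.8329) → (65.6479,40.3011) → (70.1797,38.4239) → (74.7115,40.3011) → (76.5887,44.8329) (closed)

[3] `<path>` cubic bezier, #000000→score S535 F2119: (155.6696,21.2557) → (159.4839,17.8656) → (151.8630,20.3299) → (144.5692,23.4824) → (149.3648,22.1566)

[4] `<line>` line segment, #000000→score S535 F2119: (243.8162,47.7869) → (232.1732,28.2354)

[5] `<polygon>` regular polygon, #ff00ff→cut S831 F1318: (218.1692,29.2327) → (206.1622,18.3342) → (192.0867,26.3856) → (195.3946,42.2602) → (211.5144,44.0198) → (218.1692,29.2327) (closed)

[6] `<circle>` circle, #ff00ff→cut S831 F1318: (240.2258,29.5775) → (234.6058,43.1454) → (221.0379,48.7654) → (207.4700,43.1454) → (201.8500,29.5775) → (207.4700,16.0096) → (221.0379,10.3896) → (234.6058,16.0096) → (240.2258,29.5775) (closed)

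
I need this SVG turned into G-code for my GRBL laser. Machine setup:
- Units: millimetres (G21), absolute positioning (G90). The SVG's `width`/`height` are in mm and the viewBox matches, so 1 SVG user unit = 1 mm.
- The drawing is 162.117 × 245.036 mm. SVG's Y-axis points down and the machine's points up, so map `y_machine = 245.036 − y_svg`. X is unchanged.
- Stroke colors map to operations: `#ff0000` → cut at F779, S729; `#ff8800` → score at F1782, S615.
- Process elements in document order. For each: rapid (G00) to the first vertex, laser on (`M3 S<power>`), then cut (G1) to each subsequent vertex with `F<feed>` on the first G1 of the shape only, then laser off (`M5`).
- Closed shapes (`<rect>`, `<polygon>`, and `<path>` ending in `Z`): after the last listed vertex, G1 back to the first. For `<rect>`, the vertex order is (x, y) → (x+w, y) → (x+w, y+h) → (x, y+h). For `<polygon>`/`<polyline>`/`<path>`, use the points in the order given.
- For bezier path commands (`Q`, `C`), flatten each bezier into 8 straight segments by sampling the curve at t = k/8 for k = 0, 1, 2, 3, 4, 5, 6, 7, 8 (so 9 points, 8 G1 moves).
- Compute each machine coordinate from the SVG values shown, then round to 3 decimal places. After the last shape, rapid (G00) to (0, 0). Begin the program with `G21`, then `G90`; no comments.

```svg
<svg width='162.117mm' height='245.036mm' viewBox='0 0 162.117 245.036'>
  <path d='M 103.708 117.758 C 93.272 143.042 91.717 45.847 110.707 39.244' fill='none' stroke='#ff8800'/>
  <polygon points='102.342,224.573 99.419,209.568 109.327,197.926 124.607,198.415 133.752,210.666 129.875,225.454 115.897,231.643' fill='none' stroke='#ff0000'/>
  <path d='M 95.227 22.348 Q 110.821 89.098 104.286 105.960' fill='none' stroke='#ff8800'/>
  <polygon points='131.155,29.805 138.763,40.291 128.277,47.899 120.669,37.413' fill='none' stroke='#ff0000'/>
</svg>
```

G21
G90
G00 X103.708 Y127.278
M3 S615
G1 X100.234 Y123.122 F1782
G1 X97.728 Y127.951
G1 X96.329 Y139.268
G1 X96.173 Y154.577
G1 X97.396 Y171.381
G1 X100.134 Y187.183
G1 X104.526 Y199.486
G1 X110.707 Y205.792
M5
G00 X102.342 Y20.463
M3 S729
G1 X99.419 Y35.468 F779
G1 X109.327 Y47.110
G1 X124.607 Y46.621
G1 X133.752 Y34.370
G1 X129.875 Y19.582
G1 X115.897 Y13.393
G1 X102.342 Y20.463
M5
G00 X95.227 Y222.688
M3 S615
G1 X98.780 Y206.780 F1782
G1 X101.641 Y192.431
G1 X103.811 Y179.641
G1 X105.289 Y168.410
G1 X106.075 Y158.738
G1 X106.170 Y150.625
G1 X105.574 Y144.071
G1 X104.286 Y139.076
M5
G00 X131.155 Y215.231
M3 S729
G1 X138.763 Y204.745 F779
G1 X128.277 Y197.137
G1 X120.669 Y207.623
G1 X131.155 Y215.231
M5
G00 X0.000 Y0.000

Since the viewBox matches the mm dimensions, user units are millimetres directly. The only transform is the Y-flip y_m = 245.036 − y_svg.

Shape 1 is a cubic bezier drawn with `<path>`. Its stroke #ff8800 means score at S615, F1782. After flipping Y the toolpath is (103.708,127.278) → (100.234,123.122) → (97.728,127.951) → (96.329,139.268) → (96.173,154.577) → (97.396,171.381) → (100.134,187.183) → (104.526,199.486) → (110.707,205.792).

Shape 2 is a regular polygon drawn with `<polygon>`. Its stroke #ff0000 means cut at S729, F779. After flipping Y the toolpath is (102.342,20.463) → (99.419,35.468) → (109.327,47.110) → (124.607,46.621) → (133.752,34.370) → (129.875,19.582) → (115.897,13.393) → (102.342,20.463), returning to the start.

Shape 3 is a quadratic bezier drawn with `<path>`. Its stroke #ff8800 means score at S615, F1782. After flipping Y the toolpath is (95.227,222.688) → (98.780,206.780) → (101.641,192.431) → (103.811,179.641) → (105.289,168.410) → (106.075,158.738) → (106.170,150.625) → (105.574,144.071) → (104.286,139.076).

Shape 4 is a regular polygon drawn with `<polygon>`. Its stroke #ff0000 means cut at S729, F779. After flipping Y the toolpath is (131.155,215.231) → (138.763,204.745) → (128.277,197.137) → (120.669,207.623) → (131.155,215.231), returning to the start.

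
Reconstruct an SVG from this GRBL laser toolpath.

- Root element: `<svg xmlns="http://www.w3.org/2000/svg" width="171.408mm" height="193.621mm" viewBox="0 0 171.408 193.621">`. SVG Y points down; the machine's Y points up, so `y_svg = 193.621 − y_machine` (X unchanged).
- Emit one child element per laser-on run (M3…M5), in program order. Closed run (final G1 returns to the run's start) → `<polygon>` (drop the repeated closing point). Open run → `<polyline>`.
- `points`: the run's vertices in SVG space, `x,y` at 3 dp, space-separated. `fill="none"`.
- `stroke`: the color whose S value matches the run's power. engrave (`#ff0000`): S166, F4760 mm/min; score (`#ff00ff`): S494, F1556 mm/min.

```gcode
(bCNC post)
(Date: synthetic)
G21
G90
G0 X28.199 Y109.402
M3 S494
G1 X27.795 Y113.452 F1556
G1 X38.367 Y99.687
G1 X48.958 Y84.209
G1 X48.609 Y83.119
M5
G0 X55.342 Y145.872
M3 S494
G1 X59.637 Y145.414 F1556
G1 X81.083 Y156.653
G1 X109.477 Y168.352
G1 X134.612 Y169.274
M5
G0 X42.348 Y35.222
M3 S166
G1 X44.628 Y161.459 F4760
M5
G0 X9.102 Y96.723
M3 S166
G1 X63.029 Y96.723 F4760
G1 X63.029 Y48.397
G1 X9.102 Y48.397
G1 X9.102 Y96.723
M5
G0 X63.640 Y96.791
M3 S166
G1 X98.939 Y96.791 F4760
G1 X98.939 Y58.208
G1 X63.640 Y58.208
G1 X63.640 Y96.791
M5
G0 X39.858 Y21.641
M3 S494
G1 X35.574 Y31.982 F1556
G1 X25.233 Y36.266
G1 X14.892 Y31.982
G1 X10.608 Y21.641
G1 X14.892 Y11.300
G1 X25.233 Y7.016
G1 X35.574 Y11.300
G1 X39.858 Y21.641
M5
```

Each laser-on run becomes one SVG element. Flip Y back into SVG space with y_svg = 193.621 − y_machine.

Run 1: S494 ⇒ score layer `#ff00ff`. The run is open, so emit a `<polyline>` with points (Y-flipped): 28.199,84.219 27.795,80.169 38.367,93.934 48.958,109.412 48.609,110.502.

Run 2: power S494 maps to stroke `#ff00ff` (score). The run is open, so emit a `<polyline>` with points (Y-flipped): 55.342,47.749 59.637,48.207 81.083,36.968 109.477,25.269 134.612,24.347.

Run 3: the run's S166 means `#ff0000` (engrave). The run is open, so emit a `<polyline>` with points (Y-flipped): 42.348,158.399 44.628,32.162.

Run 4: the run's S166 means `#ff0000` (engrave). The run returns to its start, so emit a `<polygon>` with points (Y-flipped): 9.102,96.898 63.029,96.898 63.029,145.224 9.102,145.224.

Run 5: the run's S166 means `#ff0000` (engrave). The run returns to its start, so emit a `<polygon>` with points (Y-flipped): 63.640,96.830 98.939,96.830 98.939,135.413 63.640,135.413.

Run 6: S494 ⇒ score layer `#ff00ff`. The run returns to its start, so emit a `<polygon>` with points (Y-flipped): 39.858,171.980 35.574,161.639 25.233,157.355 14.892,161.639 10.608,171.980 14.892,182.321 25.233,186.605 35.574,182.321.

<svg xmlns="http://www.w3.org/2000/svg" width="171.408mm" height="193.621mm" viewBox="0 0 171.408 193.621">
  <polyline points="28.199,84.219 27.795,80.169 38.367,93.934 48.958,109.412 48.609,110.502" fill="none" stroke="#ff00ff"/>
  <polyline points="55.342,47.749 59.637,48.207 81.083,36.968 109.477,25.269 134.612,24.347" fill="none" stroke="#ff00ff"/>
  <polyline points="42.348,158.399 44.628,32.162" fill="none" stroke="#ff0000"/>
  <polygon points="9.102,96.898 63.029,96.898 63.029,145.224 9.102,145.224" fill="none" stroke="#ff0000"/>
  <polygon points="63.640,96.830 98.939,96.830 98.939,135.413 63.640,135.413" fill="none" stroke="#ff0000"/>
  <polygon points="39.858,171.980 35.574,161.639 25.233,157.355 14.892,161.639 10.608,171.980 14.892,182.321 25.233,186.605 35.574,182.321" fill="none" stroke="#ff00ff"/>
</svg>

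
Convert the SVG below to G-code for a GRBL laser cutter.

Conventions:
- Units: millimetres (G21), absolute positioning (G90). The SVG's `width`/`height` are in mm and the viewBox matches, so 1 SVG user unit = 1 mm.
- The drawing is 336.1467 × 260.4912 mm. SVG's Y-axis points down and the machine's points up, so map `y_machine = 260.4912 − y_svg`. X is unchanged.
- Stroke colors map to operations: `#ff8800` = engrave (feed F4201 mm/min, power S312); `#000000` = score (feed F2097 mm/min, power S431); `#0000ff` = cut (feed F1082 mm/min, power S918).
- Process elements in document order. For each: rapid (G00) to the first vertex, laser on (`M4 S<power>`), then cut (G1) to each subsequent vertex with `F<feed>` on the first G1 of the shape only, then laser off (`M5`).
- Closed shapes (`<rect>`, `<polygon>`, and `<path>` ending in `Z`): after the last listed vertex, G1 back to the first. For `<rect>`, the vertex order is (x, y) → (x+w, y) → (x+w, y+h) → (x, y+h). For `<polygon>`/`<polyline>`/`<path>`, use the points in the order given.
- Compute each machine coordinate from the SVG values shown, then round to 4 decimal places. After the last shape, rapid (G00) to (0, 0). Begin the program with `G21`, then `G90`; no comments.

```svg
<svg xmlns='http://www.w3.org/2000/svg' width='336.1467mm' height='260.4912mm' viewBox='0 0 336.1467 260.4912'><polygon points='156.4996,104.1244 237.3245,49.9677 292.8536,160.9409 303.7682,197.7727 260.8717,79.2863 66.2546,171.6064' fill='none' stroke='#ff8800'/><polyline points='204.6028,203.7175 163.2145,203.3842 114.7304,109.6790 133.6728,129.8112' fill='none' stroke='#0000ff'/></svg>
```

1 u = 1 mm; y_m = 260.4912 − y.

[1] `<polygon>` closed polygon, #ff8800→engrave S312 F4201: (156.4996,156.3668) → (237.3245,210.5235) → (292.8536,99.5503) → (303.7682,62.7185) → (260.8717,181.2049) → (66.2546,88.8848) → (156.4996,156.3668) (closed)

[2] `<polyline>` open polyline, #0000ff→cut S918 F1082: (204.6028,56.7737) → (163.2145,57.1070) → (114.7304,150.8122) → (133.6728,130.6800)

G21
G90
G00 X156.4996 Y156.3668
M4 S312
G1 X237.3245 Y210.5235 F4201
G1 X292.8536 Y99.5503
G1 X303.7682 Y62.7185
G1 X260.8717 Y181.2049
G1 X66.2546 Y88.8848
G1 X156.4996 Y156.3668
M5
G00 X204.6028 Y56.7737
M4 S918
G1 X163.2145 Y57.1070 F1082
G1 X114.7304 Y150.8122
G1 X133.6728 Y130.6800
M5
G00 X0.0000 Y0.0000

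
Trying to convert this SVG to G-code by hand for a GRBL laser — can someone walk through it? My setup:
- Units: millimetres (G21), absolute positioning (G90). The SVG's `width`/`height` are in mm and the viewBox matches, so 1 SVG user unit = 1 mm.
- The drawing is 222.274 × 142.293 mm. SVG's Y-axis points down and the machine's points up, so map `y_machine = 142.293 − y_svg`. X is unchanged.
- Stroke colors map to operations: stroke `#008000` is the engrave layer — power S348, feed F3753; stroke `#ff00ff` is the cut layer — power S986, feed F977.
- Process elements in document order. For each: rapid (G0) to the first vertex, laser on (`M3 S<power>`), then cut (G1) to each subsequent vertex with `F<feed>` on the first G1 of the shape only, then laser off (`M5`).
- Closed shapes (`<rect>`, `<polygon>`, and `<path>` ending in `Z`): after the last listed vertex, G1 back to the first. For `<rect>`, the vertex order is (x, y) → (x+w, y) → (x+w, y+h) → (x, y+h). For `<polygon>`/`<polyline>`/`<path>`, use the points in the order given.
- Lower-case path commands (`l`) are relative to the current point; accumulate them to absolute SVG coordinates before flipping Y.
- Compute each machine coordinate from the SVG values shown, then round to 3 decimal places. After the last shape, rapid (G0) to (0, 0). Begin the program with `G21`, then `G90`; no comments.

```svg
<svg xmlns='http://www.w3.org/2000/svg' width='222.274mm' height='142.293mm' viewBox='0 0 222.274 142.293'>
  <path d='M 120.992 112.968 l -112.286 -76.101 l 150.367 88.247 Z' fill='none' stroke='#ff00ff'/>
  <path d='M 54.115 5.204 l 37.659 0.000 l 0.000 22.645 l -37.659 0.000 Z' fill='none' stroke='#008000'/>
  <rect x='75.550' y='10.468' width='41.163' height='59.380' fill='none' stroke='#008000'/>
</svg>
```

G21
G90
G0 X120.992 Y29.325
M3 S986
G1 X8.706 Y105.426 F977
G1 X159.073 Y17.179
G1 X120.992 Y29.325
M5
G0 X54.115 Y137.089
M3 S348
G1 X91.774 Y137.089 F3753
G1 X91.774 Y114.444
G1 X54.115 Y114.444
G1 X54.115 Y137.089
M5
G0 X75.550 Y131.825
M3 S348
G1 X116.713 Y131.825 F3753
G1 X116.713 Y72.445
G1 X75.550 Y72.445
G1 X75.550 Y131.825
M5
G0 X0.000 Y0.000

1 u = 1 mm; y_m = 142.293 − y.

[1] `<path>` closed polygon, #ff00ff→cut S986 F977: (120.992,29.325) → (8.706,105.426) → (159.073,17.179) → (120.992,29.325) (closed)

[2] `<path>` rectangle, #008000→engrave S348 F3753: (54.115,137.089) → (91.774,137.089) → (91.774,114.444) → (54.115,114.444) → (54.115,137.089) (closed)

[3] `<rect>` rectangle, #008000→engrave S348 F3753: (75.550,131.825) → (116.713,131.825) → (116.713,72.445) → (75.550,72.445) → (75.550,131.825) (closed)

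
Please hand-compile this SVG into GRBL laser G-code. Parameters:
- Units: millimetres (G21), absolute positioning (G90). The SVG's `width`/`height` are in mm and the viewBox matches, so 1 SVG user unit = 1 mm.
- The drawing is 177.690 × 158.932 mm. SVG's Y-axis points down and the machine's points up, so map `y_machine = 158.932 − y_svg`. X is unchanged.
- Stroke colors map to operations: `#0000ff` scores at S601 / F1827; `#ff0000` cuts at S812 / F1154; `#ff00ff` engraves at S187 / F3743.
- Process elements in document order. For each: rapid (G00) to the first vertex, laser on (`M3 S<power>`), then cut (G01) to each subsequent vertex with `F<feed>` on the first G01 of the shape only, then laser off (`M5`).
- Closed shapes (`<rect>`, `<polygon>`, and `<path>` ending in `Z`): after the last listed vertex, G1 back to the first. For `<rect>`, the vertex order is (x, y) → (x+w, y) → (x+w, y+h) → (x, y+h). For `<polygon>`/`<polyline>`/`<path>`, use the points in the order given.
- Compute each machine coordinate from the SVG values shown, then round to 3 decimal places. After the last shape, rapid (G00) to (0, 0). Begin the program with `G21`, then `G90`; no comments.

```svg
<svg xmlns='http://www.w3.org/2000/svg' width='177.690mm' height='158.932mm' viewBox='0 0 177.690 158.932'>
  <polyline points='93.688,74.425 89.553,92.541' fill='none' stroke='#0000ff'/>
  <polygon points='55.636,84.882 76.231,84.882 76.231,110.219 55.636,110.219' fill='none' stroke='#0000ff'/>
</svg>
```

G21
G90
G00 X93.688 Y84.507
M3 S601
G01 X89.553 Y66.391 F1827
M5
G00 X55.636 Y74.050
M3 S601
G01 X76.231 Y74.050 F1827
G01 X76.231 Y48.713
G01 X55.636 Y48.713
G01 X55.636 Y74.050
M5
G00 X0.000 Y0.000

viewBox `0 0 177.690 158.932` with mm width/height → 1 unit = 1 mm. Flip: y_m = 158.932 − y_svg.

**Shape 1** — `<polyline>` line segment, stroke `#0000ff` → score (S601, F1827). Machine vertices: (93.688,84.507) → (89.553,66.391). Open path.

**Shape 2** — `<polygon>` rectangle, stroke `#0000ff` → score (S601, F1827). Machine vertices: (55.636,74.050) → (76.231,74.050) → (76.231,48.713) → (55.636,48.713) → (55.636,74.050). Closed: final G1 returns to the first vertex.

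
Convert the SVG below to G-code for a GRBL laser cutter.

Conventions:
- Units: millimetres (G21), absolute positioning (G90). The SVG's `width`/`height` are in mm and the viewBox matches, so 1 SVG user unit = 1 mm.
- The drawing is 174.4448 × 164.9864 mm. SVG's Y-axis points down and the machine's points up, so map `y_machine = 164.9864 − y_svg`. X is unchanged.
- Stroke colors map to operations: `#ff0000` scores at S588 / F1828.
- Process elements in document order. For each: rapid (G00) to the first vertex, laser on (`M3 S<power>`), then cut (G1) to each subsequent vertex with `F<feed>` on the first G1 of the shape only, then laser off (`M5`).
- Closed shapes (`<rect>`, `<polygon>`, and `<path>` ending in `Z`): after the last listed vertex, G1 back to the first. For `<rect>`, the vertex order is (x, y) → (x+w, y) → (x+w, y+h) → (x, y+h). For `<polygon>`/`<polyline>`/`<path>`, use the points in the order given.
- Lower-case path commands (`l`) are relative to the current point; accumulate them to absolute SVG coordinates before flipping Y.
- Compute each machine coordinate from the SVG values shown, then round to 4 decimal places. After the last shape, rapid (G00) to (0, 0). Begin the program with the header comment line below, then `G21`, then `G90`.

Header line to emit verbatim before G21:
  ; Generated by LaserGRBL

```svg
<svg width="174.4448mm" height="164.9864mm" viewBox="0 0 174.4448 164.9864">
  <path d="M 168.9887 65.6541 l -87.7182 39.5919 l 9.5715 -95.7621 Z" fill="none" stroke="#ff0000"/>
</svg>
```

Since the viewBox matches the mm dimensions, user units are millimetres directly. The only transform is the Y-flip y_m = 164.9864 − y_svg.

Shape 1 is a regular polygon drawn with `<path>`. Its stroke #ff0000 means score at S588, F1828. After flipping Y the toolpath is (168.9887,99.3323) → (81.2705,59.7404) → (90.8420,155.5025) → (168.9887,99.3323), returning to the start.

; Generated by LaserGRBL
G21
G90
G00 X168.9887 Y99.3323
M3 S588
G1 X81.2705 Y59.7404 F1828
G1 X90.8420 Y155.5025
G1 X168.9887 Y99.3323
M5
G00 X0.0000 Y0.0000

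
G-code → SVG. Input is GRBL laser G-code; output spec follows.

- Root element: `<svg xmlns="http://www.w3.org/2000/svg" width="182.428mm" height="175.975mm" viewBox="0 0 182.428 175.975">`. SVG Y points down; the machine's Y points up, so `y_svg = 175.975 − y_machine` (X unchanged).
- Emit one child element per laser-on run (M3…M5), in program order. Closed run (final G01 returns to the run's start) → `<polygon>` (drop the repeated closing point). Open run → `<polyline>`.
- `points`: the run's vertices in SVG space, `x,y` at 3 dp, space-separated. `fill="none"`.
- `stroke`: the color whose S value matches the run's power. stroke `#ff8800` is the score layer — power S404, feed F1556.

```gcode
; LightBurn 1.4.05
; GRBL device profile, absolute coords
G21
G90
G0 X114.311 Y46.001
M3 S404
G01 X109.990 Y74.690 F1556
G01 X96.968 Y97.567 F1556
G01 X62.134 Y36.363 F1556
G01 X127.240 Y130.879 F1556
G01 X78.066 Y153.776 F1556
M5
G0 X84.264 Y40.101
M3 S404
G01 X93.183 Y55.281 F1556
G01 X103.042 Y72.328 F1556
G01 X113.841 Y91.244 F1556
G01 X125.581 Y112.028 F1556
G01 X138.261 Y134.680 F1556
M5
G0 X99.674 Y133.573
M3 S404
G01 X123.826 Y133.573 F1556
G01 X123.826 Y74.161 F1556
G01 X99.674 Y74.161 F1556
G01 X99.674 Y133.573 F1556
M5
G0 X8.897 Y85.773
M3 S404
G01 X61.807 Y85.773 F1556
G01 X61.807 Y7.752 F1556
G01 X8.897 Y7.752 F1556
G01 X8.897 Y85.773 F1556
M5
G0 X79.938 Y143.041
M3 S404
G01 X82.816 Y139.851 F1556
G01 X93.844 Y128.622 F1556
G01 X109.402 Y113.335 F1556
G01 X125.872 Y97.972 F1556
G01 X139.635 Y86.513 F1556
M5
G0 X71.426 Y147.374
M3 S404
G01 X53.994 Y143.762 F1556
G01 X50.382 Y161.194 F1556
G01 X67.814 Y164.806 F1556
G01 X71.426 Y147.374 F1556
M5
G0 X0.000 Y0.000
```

<svg xmlns="http://www.w3.org/2000/svg" width="182.428mm" height="175.975mm" viewBox="0 0 182.428 175.975">
  <polyline points="114.311,129.974 109.990,101.285 96.968,78.408 62.134,139.612 127.240,45.096 78.066,22.199" fill="none" stroke="#ff8800"/>
  <polyline points="84.264,135.874 93.183,120.694 103.042,103.647 113.841,84.731 125.581,63.947 138.261,41.295" fill="none" stroke="#ff8800"/>
  <polygon points="99.674,42.402 123.826,42.402 123.826,101.814 99.674,101.814" fill="none" stroke="#ff8800"/>
  <polygon points="8.897,90.202 61.807,90.202 61.807,168.223 8.897,168.223" fill="none" stroke="#ff8800"/>
  <polyline points="79.938,32.934 82.816,36.124 93.844,47.353 109.402,62.640 125.872,78.003 139.635,89.462" fill="none" stroke="#ff8800"/>
  <polygon points="71.426,28.601 53.994,32.213 50.382,14.781 67.814,11.169" fill="none" stroke="#ff8800"/>
</svg>

Each laser-on run becomes one SVG element. Flip Y back into SVG space with y_svg = 175.975 − y_machine. Every run uses S404, so all elements get stroke `#ff8800` (score).

Run 1: The run is open, so emit a `<polyline>` with points (Y-flipped): 114.311,129.974 109.990,101.285 96.968,78.408 62.134,139.612 127.240,45.096 78.066,22.199.

Run 2: The run is open, so emit a `<polyline>` with points (Y-flipped): 84.264,135.874 93.183,120.694 103.042,103.647 113.841,84.731 125.581,63.947 138.261,41.295.

Run 3: The run returns to its start, so emit a `<polygon>` with points (Y-flipped): 99.674,42.402 123.826,42.402 123.826,101.814 99.674,101.814.

Run 4: The run returns to its start, so emit a `<polygon>` with points (Y-flipped): 8.897,90.202 61.807,90.202 61.807,168.223 8.897,168.223.

Run 5: The run is open, so emit a `<polyline>` with points (Y-flipped): 79.938,32.934 82.816,36.124 93.844,47.353 109.402,62.640 125.872,78.003 139.635,89.462.

Run 6: The run returns to its start, so emit a `<polygon>` with points (Y-flipped): 71.426,28.601 53.994,32.213 50.382,14.781 67.814,11.169.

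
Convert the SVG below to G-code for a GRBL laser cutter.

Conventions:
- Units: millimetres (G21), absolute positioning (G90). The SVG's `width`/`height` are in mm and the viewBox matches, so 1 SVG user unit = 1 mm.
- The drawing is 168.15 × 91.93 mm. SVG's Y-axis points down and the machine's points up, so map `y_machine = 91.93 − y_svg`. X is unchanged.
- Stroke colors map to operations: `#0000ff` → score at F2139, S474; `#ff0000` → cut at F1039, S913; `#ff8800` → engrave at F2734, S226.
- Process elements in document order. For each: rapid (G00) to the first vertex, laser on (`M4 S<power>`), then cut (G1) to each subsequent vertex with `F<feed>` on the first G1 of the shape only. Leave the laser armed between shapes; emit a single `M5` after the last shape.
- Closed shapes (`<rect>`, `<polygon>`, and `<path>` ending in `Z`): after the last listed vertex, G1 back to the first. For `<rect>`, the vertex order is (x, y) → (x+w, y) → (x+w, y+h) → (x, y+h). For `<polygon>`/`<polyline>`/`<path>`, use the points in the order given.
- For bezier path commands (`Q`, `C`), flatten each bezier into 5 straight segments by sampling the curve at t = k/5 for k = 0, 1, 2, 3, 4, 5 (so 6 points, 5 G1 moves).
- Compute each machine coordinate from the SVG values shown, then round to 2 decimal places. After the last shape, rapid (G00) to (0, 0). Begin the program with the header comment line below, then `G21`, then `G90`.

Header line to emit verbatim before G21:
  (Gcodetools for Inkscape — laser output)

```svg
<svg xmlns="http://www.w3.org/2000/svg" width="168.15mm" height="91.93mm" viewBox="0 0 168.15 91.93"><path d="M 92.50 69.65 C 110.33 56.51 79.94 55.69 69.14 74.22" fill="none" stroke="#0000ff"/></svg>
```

(Gcodetools for Inkscape — laser output)
G21
G90
G00 X92.50 Y22.28
M4 S474
G1 X97.95 Y28.63 F2139
G1 X95.09 Y31.68
G1 X87.16 Y31.11
G1 X77.43 Y26.56
G1 X69.14 Y17.71
M5
G00 X0.00 Y0.00

1 u = 1 mm; y_m = 91.93 − y.

[1] `<path>` cubic bezier, #0000ff→score S474 F2139: (92.50,22.28) → (97.95,28.63) → (95.09,31.68) → (87.16,31.11) → (77.43,26.56) → (69.14,17.71)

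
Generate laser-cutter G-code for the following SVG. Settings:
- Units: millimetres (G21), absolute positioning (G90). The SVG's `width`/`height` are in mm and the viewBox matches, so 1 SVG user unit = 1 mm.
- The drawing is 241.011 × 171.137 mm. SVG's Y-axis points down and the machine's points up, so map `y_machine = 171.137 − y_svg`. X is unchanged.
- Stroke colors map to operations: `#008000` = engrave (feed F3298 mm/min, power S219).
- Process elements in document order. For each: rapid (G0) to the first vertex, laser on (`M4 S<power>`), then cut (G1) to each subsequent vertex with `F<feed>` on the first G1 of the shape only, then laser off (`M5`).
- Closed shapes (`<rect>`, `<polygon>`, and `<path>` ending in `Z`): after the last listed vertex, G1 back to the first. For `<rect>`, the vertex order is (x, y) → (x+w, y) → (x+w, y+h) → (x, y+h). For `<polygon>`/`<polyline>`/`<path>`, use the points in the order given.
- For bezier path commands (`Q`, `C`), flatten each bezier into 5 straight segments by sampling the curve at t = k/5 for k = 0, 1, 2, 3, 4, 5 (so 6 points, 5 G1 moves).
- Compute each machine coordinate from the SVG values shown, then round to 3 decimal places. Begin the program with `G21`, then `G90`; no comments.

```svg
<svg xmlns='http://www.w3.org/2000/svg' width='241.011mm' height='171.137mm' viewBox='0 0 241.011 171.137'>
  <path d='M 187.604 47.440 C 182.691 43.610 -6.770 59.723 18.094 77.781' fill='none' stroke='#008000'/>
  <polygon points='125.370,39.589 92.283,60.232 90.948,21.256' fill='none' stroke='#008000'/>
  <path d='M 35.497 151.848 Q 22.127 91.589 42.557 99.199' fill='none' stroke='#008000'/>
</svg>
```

Since the viewBox matches the mm dimensions, user units are millimetres directly. The only transform is the Y-flip y_m = 171.137 − y_svg.

Shape 1 is a cubic bezier drawn with `<path>`. Its stroke #008000 means engrave at S219, F3298. After flipping Y the toolpath is (187.604,123.697) → (165.701,123.746) → (118.653,119.872) → (65.605,112.940) → (25.704,103.813) → (18.094,93.356).

Shape 2 is a regular polygon drawn with `<polygon>`. Its stroke #008000 means engrave at S219, F3298. After flipping Y the toolpath is (125.370,131.548) → (92.283,110.905) → (90.948,149.881) → (125.370,131.548), returning to the start.

Shape 3 is a quadratic bezier drawn with `<path>`. Its stroke #008000 means engrave at S219, F3298. After flipping Y the toolpath is (35.497,19.289) → (31.501,40.678) → (30.209,56.637) → (31.621,67.167) → (35.737,72.267) → (42.557,71.938).

G21
G90
G0 X187.604 Y123.697
M4 S219
G1 X165.701 Y123.746 F3298
G1 X118.653 Y119.872
G1 X65.605 Y112.940
G1 X25.704 Y103.813
G1 X18.094 Y93.356
M5
G0 X125.370 Y131.548
M4 S219
G1 X92.283 Y110.905 F3298
G1 X90.948 Y149.881
G1 X125.370 Y131.548
M5
G0 X35.497 Y19.289
M4 S219
G1 X31.501 Y40.678 F3298
G1 X30.209 Y56.637
G1 X31.621 Y67.167
G1 X35.737 Y72.267
G1 X42.557 Y71.938
M5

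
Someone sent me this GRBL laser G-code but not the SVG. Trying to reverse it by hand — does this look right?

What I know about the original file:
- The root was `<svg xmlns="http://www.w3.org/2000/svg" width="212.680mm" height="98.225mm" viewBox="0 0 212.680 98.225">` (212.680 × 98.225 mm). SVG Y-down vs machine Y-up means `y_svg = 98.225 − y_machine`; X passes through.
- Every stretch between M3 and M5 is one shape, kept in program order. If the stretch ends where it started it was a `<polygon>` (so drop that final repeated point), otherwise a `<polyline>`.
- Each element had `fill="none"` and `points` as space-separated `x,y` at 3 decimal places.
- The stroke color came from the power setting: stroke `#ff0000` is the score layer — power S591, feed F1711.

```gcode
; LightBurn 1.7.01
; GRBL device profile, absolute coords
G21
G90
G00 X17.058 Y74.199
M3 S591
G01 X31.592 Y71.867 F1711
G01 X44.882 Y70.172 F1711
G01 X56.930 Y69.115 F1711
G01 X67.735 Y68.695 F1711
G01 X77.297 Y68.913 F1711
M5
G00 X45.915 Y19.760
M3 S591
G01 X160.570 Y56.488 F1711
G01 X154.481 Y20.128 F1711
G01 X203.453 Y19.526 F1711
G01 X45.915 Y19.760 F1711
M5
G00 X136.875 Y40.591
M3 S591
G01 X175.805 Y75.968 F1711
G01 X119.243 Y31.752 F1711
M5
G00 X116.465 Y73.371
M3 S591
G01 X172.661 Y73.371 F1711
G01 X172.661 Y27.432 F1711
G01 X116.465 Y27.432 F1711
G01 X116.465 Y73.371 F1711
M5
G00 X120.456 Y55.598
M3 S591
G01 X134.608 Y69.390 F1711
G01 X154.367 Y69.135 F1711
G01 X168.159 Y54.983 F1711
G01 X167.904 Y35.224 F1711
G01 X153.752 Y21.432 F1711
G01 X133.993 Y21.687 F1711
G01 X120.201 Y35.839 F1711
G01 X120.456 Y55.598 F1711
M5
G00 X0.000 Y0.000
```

<svg xmlns="http://www.w3.org/2000/svg" width="212.680mm" height="98.225mm" viewBox="0 0 212.680 98.225">
  <polyline points="17.058,24.026 31.592,26.358 44.882,28.053 56.930,29.110 67.735,29.530 77.297,29.312" fill="none" stroke="#ff0000"/>
  <polygon points="45.915,78.465 160.570,41.737 154.481,78.097 203.453,78.699" fill="none" stroke="#ff0000"/>
  <polyline points="136.875,57.634 175.805,22.257 119.243,66.473" fill="none" stroke="#ff0000"/>
  <polygon points="116.465,24.854 172.661,24.854 172.661,70.793 116.465,70.793" fill="none" stroke="#ff0000"/>
  <polygon points="120.456,42.627 134.608,28.835 154.367,29.090 168.159,43.242 167.904,63.001 153.752,76.793 133.993,76.538 120.201,62.386" fill="none" stroke="#ff0000"/>
</svg>

y_svg = 98.225 − y_m. Every run uses S591, so all elements get stroke `#ff0000` (score).

[1] open run; points: 17.058,24.026 31.592,26.358 44.882,28.053 56.930,29.110 67.735,29.530 77.297,29.312

[2] closed run; points: 45.915,78.465 160.570,41.737 154.481,78.097 203.453,78.699

[3] open run; points: 136.875,57.634 175.805,22.257 119.243,66.473

[4] closed run; points: 116.465,24.854 172.661,24.854 172.661,70.793 116.465,70.793

[5] closed run; points: 120.456,42.627 134.608,28.835 154.367,29.090 168.159,43.242 167.904,63.001 153.752,76.793 133.993,76.538 120.201,62.386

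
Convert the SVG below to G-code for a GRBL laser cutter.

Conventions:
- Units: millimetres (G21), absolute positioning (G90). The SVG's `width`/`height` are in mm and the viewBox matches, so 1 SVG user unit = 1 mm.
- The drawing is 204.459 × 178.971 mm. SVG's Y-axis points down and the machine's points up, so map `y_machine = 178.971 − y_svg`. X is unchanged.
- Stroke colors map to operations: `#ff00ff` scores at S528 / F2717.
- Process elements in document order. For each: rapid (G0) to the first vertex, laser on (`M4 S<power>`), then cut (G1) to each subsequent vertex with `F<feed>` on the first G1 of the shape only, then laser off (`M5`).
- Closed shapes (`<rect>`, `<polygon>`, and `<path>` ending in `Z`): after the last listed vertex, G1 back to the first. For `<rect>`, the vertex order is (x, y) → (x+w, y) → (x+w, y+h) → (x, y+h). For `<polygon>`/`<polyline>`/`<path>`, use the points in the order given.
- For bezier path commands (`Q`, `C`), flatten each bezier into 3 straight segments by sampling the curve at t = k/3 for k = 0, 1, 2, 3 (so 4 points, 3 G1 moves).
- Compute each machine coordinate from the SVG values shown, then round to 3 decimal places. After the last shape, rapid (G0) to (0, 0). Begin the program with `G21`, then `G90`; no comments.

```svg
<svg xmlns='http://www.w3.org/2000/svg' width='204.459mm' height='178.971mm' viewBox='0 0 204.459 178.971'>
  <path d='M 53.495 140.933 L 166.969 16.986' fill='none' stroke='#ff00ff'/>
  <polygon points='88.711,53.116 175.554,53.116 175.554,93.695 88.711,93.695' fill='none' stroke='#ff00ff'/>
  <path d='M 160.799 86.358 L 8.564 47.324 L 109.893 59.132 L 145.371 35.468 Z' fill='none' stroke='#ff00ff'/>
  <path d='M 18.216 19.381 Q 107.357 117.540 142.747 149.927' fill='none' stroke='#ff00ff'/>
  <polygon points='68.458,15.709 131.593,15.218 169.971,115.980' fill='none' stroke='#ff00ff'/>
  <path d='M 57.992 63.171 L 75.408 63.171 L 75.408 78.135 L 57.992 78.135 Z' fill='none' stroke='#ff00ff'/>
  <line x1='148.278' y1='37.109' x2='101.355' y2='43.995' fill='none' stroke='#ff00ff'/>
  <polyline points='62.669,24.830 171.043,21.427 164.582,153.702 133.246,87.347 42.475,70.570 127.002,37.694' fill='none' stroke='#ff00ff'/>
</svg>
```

1 u = 1 mm; y_m = 178.971 − y.

[1] `<path>` line segment, #ff00ff→score S528 F2717: (53.495,38.038) → (166.969,161.985)

[2] `<polygon>` rectangle, #ff00ff→score S528 F2717: (88.711,125.855) → (175.554,125.855) → (175.554,85.276) → (88.711,85.276) → (88.711,125.855) (closed)

[3] `<path>` closed polygon, #ff00ff→score S528 F2717: (160.799,92.613) → (8.564,131.647) → (109.893,119.839) → (145.371,143.503) → (160.799,92.613) (closed)

[4] `<path>` quadratic bezier, #ff00ff→score S528 F2717: (18.216,159.590) → (71.671,101.459) → (113.181,57.943) → (142.747,29.044)

[5] `<polygon>` closed polygon, #ff00ff→score S528 F2717: (68.458,163.262) → (131.593,163.753) → (169.971,62.991) → (68.458,163.262) (closed)

[6] `<path>` rectangle, #ff00ff→score S528 F2717: (57.992,115.800) → (75.408,115.800) → (75.408,100.836) → (57.992,100.836) → (57.992,115.800) (closed)

[7] `<line>` line segment, #ff00ff→score S528 F2717: (148.278,141.862) → (101.355,134.976)

[8] `<polyline>` open polyline, #ff00ff→score S528 F2717: (62.669,154.141) → (171.043,157.544) → (164.582,25.269) → (133.246,91.624) → (42.475,108.401) → (127.002,141.277)

G21
G90
G0 X53.495 Y38.038
M4 S528
G1 X166.969 Y161.985 F2717
M5
G0 X88.711 Y125.855
M4 S528
G1 X175.554 Y125.855 F2717
G1 X175.554 Y85.276
G1 X88.711 Y85.276
G1 X88.711 Y125.855
M5
G0 X160.799 Y92.613
M4 S528
G1 X8.564 Y131.647 F2717
G1 X109.893 Y119.839
G1 X145.371 Y143.503
G1 X160.799 Y92.613
M5
G0 X18.216 Y159.590
M4 S528
G1 X71.671 Y101.459 F2717
G1 X113.181 Y57.943
G1 X142.747 Y29.044
M5
G0 X68.458 Y163.262
M4 S528
G1 X131.593 Y163.753 F2717
G1 X169.971 Y62.991
G1 X68.458 Y163.262
M5
G0 X57.992 Y115.800
M4 S528
G1 X75.408 Y115.800 F2717
G1 X75.408 Y100.836
G1 X57.992 Y100.836
G1 X57.992 Y115.800
M5
G0 X148.278 Y141.862
M4 S528
G1 X101.355 Y134.976 F2717
M5
G0 X62.669 Y154.141
M4 S528
G1 X171.043 Y157.544 F2717
G1 X164.582 Y25.269
G1 X133.246 Y91.624
G1 X42.475 Y108.401
G1 X127.002 Y141.277
M5
G0 X0.000 Y0.000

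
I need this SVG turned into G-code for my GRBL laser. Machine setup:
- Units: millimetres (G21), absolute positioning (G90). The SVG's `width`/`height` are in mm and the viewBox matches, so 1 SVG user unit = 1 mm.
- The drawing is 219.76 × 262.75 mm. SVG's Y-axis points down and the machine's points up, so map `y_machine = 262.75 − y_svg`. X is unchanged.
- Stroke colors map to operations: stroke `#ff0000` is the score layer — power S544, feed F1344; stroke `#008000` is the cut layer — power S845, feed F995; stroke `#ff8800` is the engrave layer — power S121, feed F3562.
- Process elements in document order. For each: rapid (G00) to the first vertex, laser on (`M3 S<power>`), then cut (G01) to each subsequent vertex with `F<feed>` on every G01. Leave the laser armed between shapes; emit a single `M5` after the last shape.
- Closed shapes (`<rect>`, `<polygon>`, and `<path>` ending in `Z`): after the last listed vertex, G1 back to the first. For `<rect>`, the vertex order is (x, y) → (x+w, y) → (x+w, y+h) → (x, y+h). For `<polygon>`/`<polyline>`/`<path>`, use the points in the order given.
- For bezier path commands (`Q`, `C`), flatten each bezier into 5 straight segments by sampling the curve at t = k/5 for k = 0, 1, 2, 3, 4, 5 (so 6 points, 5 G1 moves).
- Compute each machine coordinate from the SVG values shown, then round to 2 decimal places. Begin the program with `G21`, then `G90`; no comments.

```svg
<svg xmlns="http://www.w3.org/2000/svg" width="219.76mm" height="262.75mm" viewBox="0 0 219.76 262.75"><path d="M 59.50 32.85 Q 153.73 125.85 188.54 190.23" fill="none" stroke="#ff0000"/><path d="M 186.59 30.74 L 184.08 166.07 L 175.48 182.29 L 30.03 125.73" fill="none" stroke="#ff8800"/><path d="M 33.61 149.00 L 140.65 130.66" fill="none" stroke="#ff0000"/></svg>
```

Since the viewBox matches the mm dimensions, user units are millimetres directly. The only transform is the Y-flip y_m = 262.75 − y_svg.

Shape 1 is a quadratic bezier drawn with `<path>`. Its stroke #ff0000 means score at S544, F1344. After flipping Y the toolpath is (59.50,229.90) → (94.82,193.84) → (125.38,160.08) → (151.18,128.60) → (172.24,99.42) → (188.54,72.52).

Shape 2 is a open polyline drawn with `<path>`. Its stroke #ff8800 means engrave at S121, F3562. After flipping Y the toolpath is (186.59,232.01) → (184.08,96.68) → (175.48,80.46) → (30.03,137.02).

Shape 3 is a line segment drawn with `<path>`. Its stroke #ff0000 means score at S544, F1344. After flipping Y the toolpath is (33.61,113.75) → (140.65,132.09).

G21
G90
G00 X59.50 Y229.90
M3 S544
G01 X94.82 Y193.84 F1344
G01 X125.38 Y160.08 F1344
G01 X151.18 Y128.60 F1344
G01 X172.24 Y99.42 F1344
G01 X188.54 Y72.52 F1344
G00 X186.59 Y232.01
M3 S121
G01 X184.08 Y96.68 F3562
G01 X175.48 Y80.46 F3562
G01 X30.03 Y137.02 F3562
G00 X33.61 Y113.75
M3 S544
G01 X140.65 Y132.09 F1344
M5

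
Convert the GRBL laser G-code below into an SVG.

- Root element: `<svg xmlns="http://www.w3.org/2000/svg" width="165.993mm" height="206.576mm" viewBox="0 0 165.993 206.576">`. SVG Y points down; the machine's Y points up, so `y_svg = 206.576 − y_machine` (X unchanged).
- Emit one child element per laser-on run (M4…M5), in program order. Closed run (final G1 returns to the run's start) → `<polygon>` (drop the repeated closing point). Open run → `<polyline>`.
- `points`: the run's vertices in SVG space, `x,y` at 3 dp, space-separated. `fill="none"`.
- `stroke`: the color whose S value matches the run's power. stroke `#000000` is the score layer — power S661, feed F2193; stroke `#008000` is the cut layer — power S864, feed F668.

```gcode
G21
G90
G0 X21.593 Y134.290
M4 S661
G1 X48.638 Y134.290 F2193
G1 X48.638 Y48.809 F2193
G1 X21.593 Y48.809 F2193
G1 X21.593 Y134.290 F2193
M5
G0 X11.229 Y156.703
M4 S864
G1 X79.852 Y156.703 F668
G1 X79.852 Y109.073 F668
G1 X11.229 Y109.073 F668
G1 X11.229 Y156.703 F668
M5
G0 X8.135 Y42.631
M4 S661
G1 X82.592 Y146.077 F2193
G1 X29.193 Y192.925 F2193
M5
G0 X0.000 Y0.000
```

<svg xmlns="http://www.w3.org/2000/svg" width="165.993mm" height="206.576mm" viewBox="0 0 165.993 206.576">
  <polygon points="21.593,72.286 48.638,72.286 48.638,157.767 21.593,157.767" fill="none" stroke="#000000"/>
  <polygon points="11.229,49.873 79.852,49.873 79.852,97.503 11.229,97.503" fill="none" stroke="#008000"/>
  <polyline points="8.135,163.945 82.592,60.499 29.193,13.651" fill="none" stroke="#000000"/>
</svg>

Machine Y-up, SVG Y-down with viewBox height 206.576, so y_svg = 206.576 − y_machine; X carries over.

Run 1: power S661 maps to stroke `#000000` (score). The run returns to its start, so emit a `<polygon>` with points (Y-flipped): 21.593,72.286 48.638,72.286 48.638,157.767 21.593,157.767.

Run 2: power S864 maps to stroke `#008000` (cut). The run returns to its start, so emit a `<polygon>` with points (Y-flipped): 11.229,49.873 79.852,49.873 79.852,97.503 11.229,97.503.

Run 3: S661 ⇒ score layer `#000000`. The run is open, so emit a `<polyline>` with points (Y-flipped): 8.135,163.945 82.592,60.499 29.193,13.651.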